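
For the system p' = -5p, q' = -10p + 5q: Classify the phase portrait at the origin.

A = [[-5,0],[-10,5]]; det(A-λI) = λ^2 - 25.
λ = -5, 5: opposite signs.

saddle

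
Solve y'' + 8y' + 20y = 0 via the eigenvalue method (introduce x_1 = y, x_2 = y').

y(t) = K_1e^(-4t)cos(2t) + K_2e^(-4t)sin(2t)

Let x_1 = y, x_2 = y'. Then x_1' = x_2 and x_2' = -20x_1 - 8x_2.
A = [[0,1],[-20,-8]]; det(A-λI) = λ^2 + 8λ + 20.
Eigenvalues λ = -4 ± 2i.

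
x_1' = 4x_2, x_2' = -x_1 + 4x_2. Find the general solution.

Coefficient matrix A = [[0, 4], [-1, 4]].
Characteristic polynomial det(A - λI) = λ^2 - 4λ + 4 = 0.
Single eigenvalue λ = 2 with algebraic multiplicity 2.
Eigenvector v = (-2,-1); generalized eigenvector w with (A-λI)w=v is (3,1).
General solution: e^(2t)[K_1·v + K_2·(t·v + w)].

x_1(t) = -2K_1e^(2t) - 2K_2te^(2t) + 3K_2e^(2t), x_2(t) = -K_1e^(2t) - K_2te^(2t) + K_2e^(2t)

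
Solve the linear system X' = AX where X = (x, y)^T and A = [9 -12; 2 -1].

x(t) = -2c_1e^(3t) - 3c_2e^(5t), y(t) = -c_1e^(3t) - c_2e^(5t)

Coefficient matrix A = [[9, -12], [2, -1]].
Characteristic polynomial det(A - λI) = λ^2 - 8λ + 15 = 0.
Eigenvalues λ = 3, 5.
For λ=3: (A-λI) row 1 is [6, -12], so an eigenvector is (-2, -1).
For λ=5: (A-λI) row 1 is [4, -12], so an eigenvector is (-3, -1).
General solution: c_1e^(3t)(-2,-1) + c_2e^(5t)(-3,-1).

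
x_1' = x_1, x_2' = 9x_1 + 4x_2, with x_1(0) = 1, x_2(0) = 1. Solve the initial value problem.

Coefficient matrix A = [[1, 0], [9, 4]].
Characteristic polynomial det(A - λI) = λ^2 - 5λ + 4 = 0.
Eigenvalues λ = 4, 1.
For λ=4: (A-λI) row 1 is [-3, 0], so an eigenvector is (0, -1).
For λ=1: (A-λI) row 2 is [9, 3], so an eigenvector is (1, -3).
General solution: K_1e^(4t)(0,-1) + K_2e^(t)(1,-3).
Applying x_1(0)=1, x_2(0)=1 gives K_1=-4, K_2=1.

x_1(t) = e^(t), x_2(t) = 4e^(4t) - 3e^(t)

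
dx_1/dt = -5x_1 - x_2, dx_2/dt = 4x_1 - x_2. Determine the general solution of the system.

Coefficient matrix A = [[-5, -1], [4, -1]].
Characteristic polynomial det(A - λI) = λ^2 + 6λ + 9 = 0.
Single eigenvalue λ = -3 with algebraic multiplicity 2.
Eigenvector v = (-1,2); generalized eigenvector w with (A-λI)w=v is (-1,3).
General solution: e^(-3t)[C_1·v + C_2·(t·v + w)].

x_1(t) = -C_1e^(-3t) - C_2te^(-3t) - C_2e^(-3t), x_2(t) = 2C_1e^(-3t) + 2C_2te^(-3t) + 3C_2e^(-3t)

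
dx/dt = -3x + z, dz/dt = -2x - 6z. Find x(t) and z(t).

Coefficient matrix A = [[-3, 1], [-2, -6]].
Characteristic polynomial det(A - λI) = λ^2 + 9λ + 20 = 0.
Eigenvalues λ = -4, -5.
For λ=-4: (A-λI) row 1 is [1, 1], so an eigenvector is (1, -1).
For λ=-5: (A-λI) row 1 is [2, 1], so an eigenvector is (-1, 2).
General solution: c_1e^(-4t)(1,-1) + c_2e^(-5t)(-1,2).

x(t) = c_1e^(-4t) - c_2e^(-5t), z(t) = -c_1e^(-4t) + 2c_2e^(-5t)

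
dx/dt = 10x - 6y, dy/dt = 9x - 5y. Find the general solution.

x(t) = -2K_1e^(t) - K_2e^(4t), y(t) = -3K_1e^(t) - K_2e^(4t)

Coefficient matrix A = [[10, -6], [9, -5]].
Characteristic polynomial det(A - λI) = λ^2 - 5λ + 4 = 0.
Eigenvalues λ = 1, 4.
For λ=1: (A-λI) row 1 is [9, -6], so an eigenvector is (-2, -3).
For λ=4: (A-λI) row 1 is [6, -6], so an eigenvector is (-1, -1).
General solution: K_1e^(t)(-2,-3) + K_2e^(4t)(-1,-1).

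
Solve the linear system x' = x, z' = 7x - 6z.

x(t) = C_1e^(t), z(t) = C_1e^(t) - C_2e^(-6t)

Coefficient matrix A = [[1, 0], [7, -6]].
Characteristic polynomial det(A - λI) = λ^2 + 5λ - 6 = 0.
Eigenvalues λ = 1, -6.
For λ=1: (A-λI) row 2 is [7, -7], so an eigenvector is (1, 1).
For λ=-6: (A-λI) row 1 is [7, 0], so an eigenvector is (0, -1).
General solution: C_1e^(t)(1,1) + C_2e^(-6t)(0,-1).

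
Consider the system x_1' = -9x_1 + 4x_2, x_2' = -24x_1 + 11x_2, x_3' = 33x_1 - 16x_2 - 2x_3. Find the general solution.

Coefficient matrix A = [[-9, 4, 0], [-24, 11, 0], [33, -16, -2]].
det(A - λI) = 0 gives eigenvalues λ = -1, 3, -2.
For λ=-1: eigenvector (1,2,1).
For λ=3: eigenvector (1,3,-3).
For λ=-2: eigenvector (0,0,1).
General solution: c_1e^(-t)(1,2,1) + c_2e^(3t)(1,3,-3) + c_3e^(-2t)(0,0,1).

x_1(t) = c_1e^(-t) + c_2e^(3t), x_2(t) = 2c_1e^(-t) + 3c_2e^(3t), x_3(t) = c_1e^(-t) - 3c_2e^(3t) + c_3e^(-2t)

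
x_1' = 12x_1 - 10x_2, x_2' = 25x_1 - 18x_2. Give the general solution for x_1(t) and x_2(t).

x_1(t) = c_1e^(-3t)sin(5t) + c_1e^(-3t)cos(5t) + c_2e^(-3t)sin(5t) - c_2e^(-3t)cos(5t), x_2(t) = 2c_1e^(-3t)sin(5t) + c_1e^(-3t)cos(5t) + c_2e^(-3t)sin(5t) - 2c_2e^(-3t)cos(5t)

Coefficient matrix A = [[12, -10], [25, -18]].
Characteristic polynomial det(A - λI) = λ^2 + 6λ + 34 = 0.
Eigenvalues λ = -3 ± 5i (complex conjugate pair).
For λ=-3+5i: an eigenvector is (1,1) - i(1,2) = (1 - i, 1 - 2i).
A real fundamental pair from Re and Im of e^((-3+5i)t)v: X_1 = e^(-3t)(cos(5t)·(1,1) + sin(5t)·(1,2)), X_2 = e^(-3t)(sin(5t)·(1,1) - cos(5t)·(1,2)).
General solution: c_1X_1 + c_2X_2.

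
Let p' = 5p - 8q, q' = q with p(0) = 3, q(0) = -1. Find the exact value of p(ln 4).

A = [[5,-8],[0,1]]; eigenvalues λ = 1, 5.
Eigenvectors: (-2,-1) for λ=1, (1,0) for λ=5.
From the initial condition, c_1 = 1, c_2 = 5.
p(ln 4) = (1)(4^1)(-2) + (5)(4^5)(1) = 5112.

5112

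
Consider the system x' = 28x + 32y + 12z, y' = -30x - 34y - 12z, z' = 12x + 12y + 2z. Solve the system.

Coefficient matrix A = [[28, 32, 12], [-30, -34, -12], [12, 12, 2]].
det(A - λI) = 0 gives eigenvalues λ = 2, -4, -2.
For λ=2: eigenvector (2,-2,1).
For λ=-4: eigenvector (-1,1,0).
For λ=-2: eigenvector (2,-3,3).
General solution: C_1e^(2t)(2,-2,1) + C_2e^(-4t)(-1,1,0) + C_3e^(-2t)(2,-3,3).

x(t) = 2C_1e^(2t) - C_2e^(-4t) + 2C_3e^(-2t), y(t) = -2C_1e^(2t) + C_2e^(-4t) - 3C_3e^(-2t), z(t) = C_1e^(2t) + 3C_3e^(-2t)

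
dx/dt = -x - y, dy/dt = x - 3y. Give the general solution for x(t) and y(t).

Coefficient matrix A = [[-1, -1], [1, -3]].
Characteristic polynomial det(A - λI) = λ^2 + 4λ + 4 = 0.
Single eigenvalue λ = -2 with algebraic multiplicity 2.
Eigenvector v = (1,1); generalized eigenvector w with (A-λI)w=v is (3,2).
General solution: e^(-2t)[K_1·v + K_2·(t·v + w)].

x(t) = K_1e^(-2t) + K_2te^(-2t) + 3K_2e^(-2t), y(t) = K_1e^(-2t) + K_2te^(-2t) + 2K_2e^(-2t)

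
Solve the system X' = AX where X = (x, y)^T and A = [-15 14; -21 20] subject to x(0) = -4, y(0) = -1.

x(t) = 6e^(6t) - 10e^(-t), y(t) = 9e^(6t) - 10e^(-t)

Coefficient matrix A = [[-15, 14], [-21, 20]].
Characteristic polynomial det(A - λI) = λ^2 - 5λ - 6 = 0.
Eigenvalues λ = 6, -1.
For λ=6: (A-λI) row 1 is [-21, 14], so an eigenvector is (2, 3).
For λ=-1: (A-λI) row 1 is [-14, 14], so an eigenvector is (1, 1).
General solution: K_1e^(6t)(2,3) + K_2e^(-t)(1,1).
Applying x(0)=-4, y(0)=-1 gives K_1=3, K_2=-10.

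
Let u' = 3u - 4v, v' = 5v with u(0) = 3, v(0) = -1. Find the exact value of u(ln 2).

A = [[3,-4],[0,5]]; eigenvalues λ = 5, 3.
Eigenvectors: (2,-1) for λ=5, (-1,0) for λ=3.
From the initial condition, c_1 = 1, c_2 = -1.
u(ln 2) = (1)(2^5)(2) + (-1)(2^3)(-1) = 72.

72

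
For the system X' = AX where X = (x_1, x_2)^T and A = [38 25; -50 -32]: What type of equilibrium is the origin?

A = [[38,25],[-50,-32]]; det(A-λI) = λ^2 - 6λ + 34.
λ = 3 ± 5i: positive real part.

unstable spiral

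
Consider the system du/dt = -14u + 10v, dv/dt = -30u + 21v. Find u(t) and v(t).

u(t) = -2C_1e^(t) - C_2e^(6t), v(t) = -3C_1e^(t) - 2C_2e^(6t)

Coefficient matrix A = [[-14, 10], [-30, 21]].
Characteristic polynomial det(A - λI) = λ^2 - 7λ + 6 = 0.
Eigenvalues λ = 1, 6.
For λ=1: (A-λI) row 1 is [-15, 10], so an eigenvector is (-2, -3).
For λ=6: (A-λI) row 1 is [-20, 10], so an eigenvector is (-1, -2).
General solution: C_1e^(t)(-2,-3) + C_2e^(6t)(-1,-2).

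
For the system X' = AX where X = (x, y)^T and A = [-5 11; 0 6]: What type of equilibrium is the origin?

A = [[-5,11],[0,6]]; det(A-λI) = λ^2 - λ - 30.
λ = -5, 6: opposite signs.

saddle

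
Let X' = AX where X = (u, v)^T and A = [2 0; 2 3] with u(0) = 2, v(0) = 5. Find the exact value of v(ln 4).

512

A = [[2,0],[2,3]]; eigenvalues λ = 3, 2.
Eigenvectors: (0,1) for λ=3, (1,-2) for λ=2.
From the initial condition, c_1 = 9, c_2 = 2.
v(ln 4) = (9)(4^3)(1) + (2)(4^2)(-2) = 512.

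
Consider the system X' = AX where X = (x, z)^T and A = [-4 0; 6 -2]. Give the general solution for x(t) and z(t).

x(t) = -C_2e^(-4t), z(t) = C_1e^(-2t) + 3C_2e^(-4t)

Coefficient matrix A = [[-4, 0], [6, -2]].
Characteristic polynomial det(A - λI) = λ^2 + 6λ + 8 = 0.
Eigenvalues λ = -2, -4.
For λ=-2: (A-λI) row 1 is [-2, 0], so an eigenvector is (0, 1).
For λ=-4: (A-λI) row 2 is [6, 2], so an eigenvector is (-1, 3).
General solution: C_1e^(-2t)(0,1) + C_2e^(-4t)(-1,3).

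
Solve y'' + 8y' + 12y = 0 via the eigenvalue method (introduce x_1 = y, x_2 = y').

y(t) = c_1e^(-6t) + c_2e^(-2t)

Let x_1 = y, x_2 = y'. Then x_1' = x_2 and x_2' = -12x_1 - 8x_2.
A = [[0,1],[-12,-8]]; det(A-λI) = λ^2 + 8λ + 12.
Eigenvalues λ = -6, -2 with eigenvectors (1,-6), (1,-2).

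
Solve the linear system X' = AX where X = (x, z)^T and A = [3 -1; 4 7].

x(t) = -c_1e^(5t) - c_2te^(5t), z(t) = 2c_1e^(5t) + 2c_2te^(5t) + c_2e^(5t)

Coefficient matrix A = [[3, -1], [4, 7]].
Characteristic polynomial det(A - λI) = λ^2 - 10λ + 25 = 0.
Single eigenvalue λ = 5 with algebraic multiplicity 2.
Eigenvector v = (-1,2); generalized eigenvector w with (A-λI)w=v is (0,1).
General solution: e^(5t)[c_1·v + c_2·(t·v + w)].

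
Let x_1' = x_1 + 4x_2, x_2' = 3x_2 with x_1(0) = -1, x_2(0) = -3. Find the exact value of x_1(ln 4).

A = [[1,4],[0,3]]; eigenvalues λ = 1, 3.
Eigenvectors: (1,0) for λ=1, (-2,-1) for λ=3.
From the initial condition, c_1 = 5, c_2 = 3.
x_1(ln 4) = (5)(4^1)(1) + (3)(4^3)(-2) = -364.

-364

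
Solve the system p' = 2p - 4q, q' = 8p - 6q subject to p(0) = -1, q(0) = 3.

p(t) = -4e^(-2t)sin(4t) - e^(-2t)cos(4t), q(t) = -5e^(-2t)sin(4t) + 3e^(-2t)cos(4t)

Coefficient matrix A = [[2, -4], [8, -6]].
Characteristic polynomial det(A - λI) = λ^2 + 4λ + 20 = 0.
Eigenvalues λ = -2 ± 4i (complex conjugate pair).
For λ=-2+4i: an eigenvector is (0,-1) - i(1,1) = (0 - i, -1 - i).
A real fundamental pair from Re and Im of e^((-2+4i)t)v: X_1 = e^(-2t)(cos(4t)·(0,-1) + sin(4t)·(1,1)), X_2 = e^(-2t)(sin(4t)·(0,-1) - cos(4t)·(1,1)).
General solution: K_1X_1 + K_2X_2.
Applying p(0)=-1, q(0)=3 gives K_1=-4, K_2=1.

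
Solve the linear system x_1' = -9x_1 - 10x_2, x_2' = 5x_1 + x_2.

x_1(t) = C_1e^(-4t)sin(5t) - C_1e^(-4t)cos(5t) - C_2e^(-4t)sin(5t) - C_2e^(-4t)cos(5t), x_2(t) = -C_1e^(-4t)sin(5t) + C_2e^(-4t)cos(5t)

Coefficient matrix A = [[-9, -10], [5, 1]].
Characteristic polynomial det(A - λI) = λ^2 + 8λ + 41 = 0.
Eigenvalues λ = -4 ± 5i (complex conjugate pair).
For λ=-4+5i: an eigenvector is (-1,0) - i(1,-1) = (-1 - i, 0 + i).
A real fundamental pair from Re and Im of e^((-4+5i)t)v: X_1 = e^(-4t)(cos(5t)·(-1,0) + sin(5t)·(1,-1)), X_2 = e^(-4t)(sin(5t)·(-1,0) - cos(5t)·(1,-1)).
General solution: C_1X_1 + C_2X_2.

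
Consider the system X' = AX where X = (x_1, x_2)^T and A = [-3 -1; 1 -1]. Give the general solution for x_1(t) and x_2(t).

Coefficient matrix A = [[-3, -1], [1, -1]].
Characteristic polynomial det(A - λI) = λ^2 + 4λ + 4 = 0.
Single eigenvalue λ = -2 with algebraic multiplicity 2.
Eigenvector v = (-1,1); generalized eigenvector w with (A-λI)w=v is (1,0).
General solution: e^(-2t)[C_1·v + C_2·(t·v + w)].

x_1(t) = -C_1e^(-2t) - C_2te^(-2t) + C_2e^(-2t), x_2(t) = C_1e^(-2t) + C_2te^(-2t)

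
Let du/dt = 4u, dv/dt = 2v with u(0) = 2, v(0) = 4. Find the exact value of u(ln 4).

A = [[4,0],[0,2]]; eigenvalues λ = 2, 4.
Eigenvectors: (0,-1) for λ=2, (1,0) for λ=4.
From the initial condition, c_1 = -4, c_2 = 2.
u(ln 4) = (-4)(4^2)(0) + (2)(4^4)(1) = 512.

512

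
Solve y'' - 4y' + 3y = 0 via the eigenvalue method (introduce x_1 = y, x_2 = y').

Let x_1 = y, x_2 = y'. Then x_1' = x_2 and x_2' = -3x_1 + 4x_2.
A = [[0,1],[-3,4]]; det(A-λI) = λ^2 - 4λ + 3.
Eigenvalues λ = 1, 3 with eigenvectors (1,1), (1,3).

y(t) = C_1e^(t) + C_2e^(3t)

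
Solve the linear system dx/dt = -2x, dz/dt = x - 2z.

x(t) = K_2e^(-2t), z(t) = K_1e^(-2t) + K_2te^(-2t) - K_2e^(-2t)

Coefficient matrix A = [[-2, 0], [1, -2]].
Characteristic polynomial det(A - λI) = λ^2 + 4λ + 4 = 0.
Single eigenvalue λ = -2 with algebraic multiplicity 2.
Eigenvector v = (0,1); generalized eigenvector w with (A-λI)w=v is (1,-1).
General solution: e^(-2t)[K_1·v + K_2·(t·v + w)].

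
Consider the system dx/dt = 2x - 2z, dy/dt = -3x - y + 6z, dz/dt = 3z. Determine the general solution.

Coefficient matrix A = [[2, 0, -2], [-3, -1, 6], [0, 0, 3]].
det(A - λI) = 0 gives eigenvalues λ = 2, -1, 3.
For λ=2: eigenvector (1,-1,0).
For λ=-1: eigenvector (0,1,0).
For λ=3: eigenvector (-2,3,1).
General solution: c_1e^(2t)(1,-1,0) + c_2e^(-t)(0,1,0) + c_3e^(3t)(-2,3,1).

x(t) = c_1e^(2t) - 2c_3e^(3t), y(t) = -c_1e^(2t) + c_2e^(-t) + 3c_3e^(3t), z(t) = c_3e^(3t)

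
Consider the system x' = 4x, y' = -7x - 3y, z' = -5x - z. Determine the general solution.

x(t) = K_1e^(4t), y(t) = -K_1e^(4t) + K_2e^(-3t), z(t) = -K_1e^(4t) + K_3e^(-t)

Coefficient matrix A = [[4, 0, 0], [-7, -3, 0], [-5, 0, -1]].
det(A - λI) = 0 gives eigenvalues λ = 4, -3, -1.
For λ=4: eigenvector (1,-1,-1).
For λ=-3: eigenvector (0,1,0).
For λ=-1: eigenvector (0,0,1).
General solution: K_1e^(4t)(1,-1,-1) + K_2e^(-3t)(0,1,0) + K_3e^(-t)(0,0,1).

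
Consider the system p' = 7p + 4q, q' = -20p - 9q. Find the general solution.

Coefficient matrix A = [[7, 4], [-20, -9]].
Characteristic polynomial det(A - λI) = λ^2 + 2λ + 17 = 0.
Eigenvalues λ = -1 ± 4i (complex conjugate pair).
For λ=-1+4i: an eigenvector is (0,1) - i(1,-2) = (0 - i, 1 + 2i).
A real fundamental pair from Re and Im of e^((-1+4i)t)v: X_1 = e^(-t)(cos(4t)·(0,1) + sin(4t)·(1,-2)), X_2 = e^(-t)(sin(4t)·(0,1) - cos(4t)·(1,-2)).
General solution: c_1X_1 + c_2X_2.

p(t) = c_1e^(-t)sin(4t) - c_2e^(-t)cos(4t), q(t) = -2c_1e^(-t)sin(4t) + c_1e^(-t)cos(4t) + c_2e^(-t)sin(4t) + 2c_2e^(-t)cos(4t)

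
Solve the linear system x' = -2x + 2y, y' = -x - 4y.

x(t) = -K_1e^(-3t)sin(t) + K_1e^(-3t)cos(t) + K_2e^(-3t)sin(t) + K_2e^(-3t)cos(t), y(t) = -K_1e^(-3t)cos(t) - K_2e^(-3t)sin(t)

Coefficient matrix A = [[-2, 2], [-1, -4]].
Characteristic polynomial det(A - λI) = λ^2 + 6λ + 10 = 0.
Eigenvalues λ = -3 ± i (complex conjugate pair).
For λ=-3+i: an eigenvector is (1,-1) - i(-1,0) = (1 + i, -1).
A real fundamental pair from Re and Im of e^((-3+i)t)v: X_1 = e^(-3t)(cos(t)·(1,-1) + sin(t)·(-1,0)), X_2 = e^(-3t)(sin(t)·(1,-1) - cos(t)·(-1,0)).
General solution: K_1X_1 + K_2X_2.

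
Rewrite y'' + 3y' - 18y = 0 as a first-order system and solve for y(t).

y(t) = K_1e^(3t) + K_2e^(-6t)

Let x_1 = y, x_2 = y'. Then x_1' = x_2 and x_2' = 18x_1 - 3x_2.
A = [[0,1],[18,-3]]; det(A-λI) = λ^2 + 3λ - 18.
Eigenvalues λ = 3, -6 with eigenvectors (1,3), (1,-6).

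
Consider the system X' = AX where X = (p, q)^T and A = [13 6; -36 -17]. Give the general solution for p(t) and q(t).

Coefficient matrix A = [[13, 6], [-36, -17]].
Characteristic polynomial det(A - λI) = λ^2 + 4λ - 5 = 0.
Eigenvalues λ = -5, 1.
For λ=-5: (A-λI) row 1 is [18, 6], so an eigenvector is (-1, 3).
For λ=1: (A-λI) row 1 is [12, 6], so an eigenvector is (1, -2).
General solution: C_1e^(-5t)(-1,3) + C_2e^(t)(1,-2).

p(t) = -C_1e^(-5t) + C_2e^(t), q(t) = 3C_1e^(-5t) - 2C_2e^(t)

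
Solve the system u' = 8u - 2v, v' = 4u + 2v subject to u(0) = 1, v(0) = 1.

Coefficient matrix A = [[8, -2], [4, 2]].
Characteristic polynomial det(A - λI) = λ^2 - 10λ + 24 = 0.
Eigenvalues λ = 4, 6.
For λ=4: (A-λI) row 1 is [4, -2], so an eigenvector is (1, 2).
For λ=6: (A-λI) row 1 is [2, -2], so an eigenvector is (1, 1).
General solution: K_1e^(4t)(1,2) + K_2e^(6t)(1,1).
Applying u(0)=1, v(0)=1 gives K_1=0, K_2=1.

u(t) = e^(6t), v(t) = e^(6t)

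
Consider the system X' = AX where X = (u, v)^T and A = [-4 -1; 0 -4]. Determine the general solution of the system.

u(t) = -C_1e^(-4t) - C_2te^(-4t) - C_2e^(-4t), v(t) = C_2e^(-4t)

Coefficient matrix A = [[-4, -1], [0, -4]].
Characteristic polynomial det(A - λI) = λ^2 + 8λ + 16 = 0.
Single eigenvalue λ = -4 with algebraic multiplicity 2.
Eigenvector v = (-1,0); generalized eigenvector w with (A-λI)w=v is (-1,1).
General solution: e^(-4t)[C_1·v + C_2·(t·v + w)].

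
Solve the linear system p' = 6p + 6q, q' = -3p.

Coefficient matrix A = [[6, 6], [-3, 0]].
Characteristic polynomial det(A - λI) = λ^2 - 6λ + 18 = 0.
Eigenvalues λ = 3 ± 3i (complex conjugate pair).
For λ=3+3i: an eigenvector is (-1,1) - i(1,0) = (-1 - i, 1).
A real fundamental pair from Re and Im of e^((3+3i)t)v: X_1 = e^(3t)(cos(3t)·(-1,1) + sin(3t)·(1,0)), X_2 = e^(3t)(sin(3t)·(-1,1) - cos(3t)·(1,0)).
General solution: c_1X_1 + c_2X_2.

p(t) = c_1e^(3t)sin(3t) - c_1e^(3t)cos(3t) - c_2e^(3t)sin(3t) - c_2e^(3t)cos(3t), q(t) = c_1e^(3t)cos(3t) + c_2e^(3t)sin(3t)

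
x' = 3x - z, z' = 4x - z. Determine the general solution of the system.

x(t) = -C_1e^(t) - C_2te^(t) - C_2e^(t), z(t) = -2C_1e^(t) - 2C_2te^(t) - C_2e^(t)

Coefficient matrix A = [[3, -1], [4, -1]].
Characteristic polynomial det(A - λI) = λ^2 - 2λ + 1 = 0.
Single eigenvalue λ = 1 with algebraic multiplicity 2.
Eigenvector v = (-1,-2); generalized eigenvector w with (A-λI)w=v is (-1,-1).
General solution: e^(t)[C_1·v + C_2·(t·v + w)].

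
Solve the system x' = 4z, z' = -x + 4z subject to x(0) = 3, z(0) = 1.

x(t) = -2te^(2t) + 3e^(2t), z(t) = -te^(2t) + e^(2t)

Coefficient matrix A = [[0, 4], [-1, 4]].
Characteristic polynomial det(A - λI) = λ^2 - 4λ + 4 = 0.
Single eigenvalue λ = 2 with algebraic multiplicity 2.
Eigenvector v = (2,1); generalized eigenvector w with (A-λI)w=v is (3,2).
General solution: e^(2t)[c_1·v + c_2·(t·v + w)].
Applying x(0)=3, z(0)=1 gives c_1=3, c_2=-1.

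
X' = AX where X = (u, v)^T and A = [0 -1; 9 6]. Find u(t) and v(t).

u(t) = c_1e^(3t) + c_2te^(3t), v(t) = -3c_1e^(3t) - 3c_2te^(3t) - c_2e^(3t)

Coefficient matrix A = [[0, -1], [9, 6]].
Characteristic polynomial det(A - λI) = λ^2 - 6λ + 9 = 0.
Single eigenvalue λ = 3 with algebraic multiplicity 2.
Eigenvector v = (1,-3); generalized eigenvector w with (A-λI)w=v is (0,-1).
General solution: e^(3t)[c_1·v + c_2·(t·v + w)].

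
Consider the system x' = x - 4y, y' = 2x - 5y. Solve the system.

x(t) = 2C_1e^(-t) + C_2e^(-3t), y(t) = C_1e^(-t) + C_2e^(-3t)

Coefficient matrix A = [[1, -4], [2, -5]].
Characteristic polynomial det(A - λI) = λ^2 + 4λ + 3 = 0.
Eigenvalues λ = -1, -3.
For λ=-1: (A-λI) row 1 is [2, -4], so an eigenvector is (2, 1).
For λ=-3: (A-λI) row 1 is [4, -4], so an eigenvector is (1, 1).
General solution: C_1e^(-t)(2,1) + C_2e^(-3t)(1,1).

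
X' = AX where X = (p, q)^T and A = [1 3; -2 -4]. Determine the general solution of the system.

Coefficient matrix A = [[1, 3], [-2, -4]].
Characteristic polynomial det(A - λI) = λ^2 + 3λ + 2 = 0.
Eigenvalues λ = -2, -1.
For λ=-2: (A-λI) row 1 is [3, 3], so an eigenvector is (-1, 1).
For λ=-1: (A-λI) row 1 is [2, 3], so an eigenvector is (3, -2).
General solution: K_1e^(-2t)(-1,1) + K_2e^(-t)(3,-2).

p(t) = -K_1e^(-2t) + 3K_2e^(-t), q(t) = K_1e^(-2t) - 2K_2e^(-t)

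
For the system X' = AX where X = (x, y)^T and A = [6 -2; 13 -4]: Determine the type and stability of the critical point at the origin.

unstable spiral

A = [[6,-2],[13,-4]]; det(A-λI) = λ^2 - 2λ + 2.
λ = 1 ± i: positive real part.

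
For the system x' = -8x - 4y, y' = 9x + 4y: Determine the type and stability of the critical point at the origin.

A = [[-8,-4],[9,4]]; det(A-λI) = λ^2 + 4λ + 4.
repeated λ = -2 with a single eigenvector.

stable improper node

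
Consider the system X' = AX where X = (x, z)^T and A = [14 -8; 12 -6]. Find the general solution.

Coefficient matrix A = [[14, -8], [12, -6]].
Characteristic polynomial det(A - λI) = λ^2 - 8λ + 12 = 0.
Eigenvalues λ = 6, 2.
For λ=6: (A-λI) row 1 is [8, -8], so an eigenvector is (-1, -1).
For λ=2: (A-λI) row 1 is [12, -8], so an eigenvector is (2, 3).
General solution: c_1e^(6t)(-1,-1) + c_2e^(2t)(2,3).

x(t) = -c_1e^(6t) + 2c_2e^(2t), z(t) = -c_1e^(6t) + 3c_2e^(2t)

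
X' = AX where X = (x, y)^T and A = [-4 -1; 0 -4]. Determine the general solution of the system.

Coefficient matrix A = [[-4, -1], [0, -4]].
Characteristic polynomial det(A - λI) = λ^2 + 8λ + 16 = 0.
Single eigenvalue λ = -4 with algebraic multiplicity 2.
Eigenvector v = (1,0); generalized eigenvector w with (A-λI)w=v is (1,-1).
General solution: e^(-4t)[K_1·v + K_2·(t·v + w)].

x(t) = K_1e^(-4t) + K_2te^(-4t) + K_2e^(-4t), y(t) = -K_2e^(-4t)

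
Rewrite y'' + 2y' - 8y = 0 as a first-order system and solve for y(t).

Let x_1 = y, x_2 = y'. Then x_1' = x_2 and x_2' = 8x_1 - 2x_2.
A = [[0,1],[8,-2]]; det(A-λI) = λ^2 + 2λ - 8.
Eigenvalues λ = 2, -4 with eigenvectors (1,2), (1,-4).

y(t) = c_1e^(2t) + c_2e^(-4t)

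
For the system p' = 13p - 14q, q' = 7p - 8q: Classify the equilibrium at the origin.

saddle

A = [[13,-14],[7,-8]]; det(A-λI) = λ^2 - 5λ - 6.
λ = 6, -1: opposite signs.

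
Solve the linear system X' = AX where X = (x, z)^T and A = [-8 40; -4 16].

x(t) = C_1e^(4t)sin(4t) + 3C_1e^(4t)cos(4t) + 3C_2e^(4t)sin(4t) - C_2e^(4t)cos(4t), z(t) = C_1e^(4t)cos(4t) + C_2e^(4t)sin(4t)

Coefficient matrix A = [[-8, 40], [-4, 16]].
Characteristic polynomial det(A - λI) = λ^2 - 8λ + 32 = 0.
Eigenvalues λ = 4 ± 4i (complex conjugate pair).
For λ=4+4i: an eigenvector is (3,1) - i(1,0) = (3 - i, 1).
A real fundamental pair from Re and Im of e^((4+4i)t)v: X_1 = e^(4t)(cos(4t)·(3,1) + sin(4t)·(1,0)), X_2 = e^(4t)(sin(4t)·(3,1) - cos(4t)·(1,0)).
General solution: C_1X_1 + C_2X_2.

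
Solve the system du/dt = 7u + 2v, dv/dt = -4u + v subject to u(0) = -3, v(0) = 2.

u(t) = -4e^(5t) + e^(3t), v(t) = 4e^(5t) - 2e^(3t)

Coefficient matrix A = [[7, 2], [-4, 1]].
Characteristic polynomial det(A - λI) = λ^2 - 8λ + 15 = 0.
Eigenvalues λ = 5, 3.
For λ=5: (A-λI) row 1 is [2, 2], so an eigenvector is (-1, 1).
For λ=3: (A-λI) row 1 is [4, 2], so an eigenvector is (-1, 2).
General solution: C_1e^(5t)(-1,1) + C_2e^(3t)(-1,2).
Applying u(0)=-3, v(0)=2 gives C_1=4, C_2=-1.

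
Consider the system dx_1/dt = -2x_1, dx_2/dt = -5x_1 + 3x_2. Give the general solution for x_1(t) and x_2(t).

x_1(t) = c_2e^(-2t), x_2(t) = -c_1e^(3t) + c_2e^(-2t)

Coefficient matrix A = [[-2, 0], [-5, 3]].
Characteristic polynomial det(A - λI) = λ^2 - λ - 6 = 0.
Eigenvalues λ = 3, -2.
For λ=3: (A-λI) row 1 is [-5, 0], so an eigenvector is (0, -1).
For λ=-2: (A-λI) row 2 is [-5, 5], so an eigenvector is (1, 1).
General solution: c_1e^(3t)(0,-1) + c_2e^(-2t)(1,1).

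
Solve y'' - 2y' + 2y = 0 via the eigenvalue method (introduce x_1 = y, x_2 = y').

Let x_1 = y, x_2 = y'. Then x_1' = x_2 and x_2' = -2x_1 + 2x_2.
A = [[0,1],[-2,2]]; det(A-λI) = λ^2 - 2λ + 2.
Eigenvalues λ = 1 ± i.

y(t) = c_1e^(t)cos(t) + c_2e^(t)sin(t)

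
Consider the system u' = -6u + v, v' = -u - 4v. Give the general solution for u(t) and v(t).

u(t) = C_1e^(-5t) + C_2te^(-5t) + C_2e^(-5t), v(t) = C_1e^(-5t) + C_2te^(-5t) + 2C_2e^(-5t)

Coefficient matrix A = [[-6, 1], [-1, -4]].
Characteristic polynomial det(A - λI) = λ^2 + 10λ + 25 = 0.
Single eigenvalue λ = -5 with algebraic multiplicity 2.
Eigenvector v = (1,1); generalized eigenvector w with (A-λI)w=v is (1,2).
General solution: e^(-5t)[C_1·v + C_2·(t·v + w)].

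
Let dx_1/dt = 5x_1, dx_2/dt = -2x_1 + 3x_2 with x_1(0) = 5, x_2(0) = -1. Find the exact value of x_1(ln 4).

5120

A = [[5,0],[-2,3]]; eigenvalues λ = 5, 3.
Eigenvectors: (1,-1) for λ=5, (0,1) for λ=3.
From the initial condition, c_1 = 5, c_2 = 4.
x_1(ln 4) = (5)(4^5)(1) + (4)(4^3)(0) = 5120.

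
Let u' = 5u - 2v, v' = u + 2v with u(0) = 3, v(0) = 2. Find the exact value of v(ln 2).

A = [[5,-2],[1,2]]; eigenvalues λ = 3, 4.
Eigenvectors: (1,1) for λ=3, (2,1) for λ=4.
From the initial condition, c_1 = 1, c_2 = 1.
v(ln 2) = (1)(2^3)(1) + (1)(2^4)(1) = 24.

24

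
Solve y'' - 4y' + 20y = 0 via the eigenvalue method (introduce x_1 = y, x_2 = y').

Let x_1 = y, x_2 = y'. Then x_1' = x_2 and x_2' = -20x_1 + 4x_2.
A = [[0,1],[-20,4]]; det(A-λI) = λ^2 - 4λ + 20.
Eigenvalues λ = 2 ± 4i.

y(t) = c_1e^(2t)cos(4t) + c_2e^(2t)sin(4t)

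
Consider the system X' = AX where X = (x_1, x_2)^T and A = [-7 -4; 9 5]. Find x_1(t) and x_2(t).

Coefficient matrix A = [[-7, -4], [9, 5]].
Characteristic polynomial det(A - λI) = λ^2 + 2λ + 1 = 0.
Single eigenvalue λ = -1 with algebraic multiplicity 2.
Eigenvector v = (2,-3); generalized eigenvector w with (A-λI)w=v is (-1,1).
General solution: e^(-t)[K_1·v + K_2·(t·v + w)].

x_1(t) = 2K_1e^(-t) + 2K_2te^(-t) - K_2e^(-t), x_2(t) = -3K_1e^(-t) - 3K_2te^(-t) + K_2e^(-t)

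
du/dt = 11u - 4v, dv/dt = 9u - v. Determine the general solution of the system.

Coefficient matrix A = [[11, -4], [9, -1]].
Characteristic polynomial det(A - λI) = λ^2 - 10λ + 25 = 0.
Single eigenvalue λ = 5 with algebraic multiplicity 2.
Eigenvector v = (2,3); generalized eigenvector w with (A-λI)w=v is (1,1).
General solution: e^(5t)[C_1·v + C_2·(t·v + w)].

u(t) = 2C_1e^(5t) + 2C_2te^(5t) + C_2e^(5t), v(t) = 3C_1e^(5t) + 3C_2te^(5t) + C_2e^(5t)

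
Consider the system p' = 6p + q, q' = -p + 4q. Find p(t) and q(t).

p(t) = K_1e^(5t) + K_2te^(5t) - 2K_2e^(5t), q(t) = -K_1e^(5t) - K_2te^(5t) + 3K_2e^(5t)

Coefficient matrix A = [[6, 1], [-1, 4]].
Characteristic polynomial det(A - λI) = λ^2 - 10λ + 25 = 0.
Single eigenvalue λ = 5 with algebraic multiplicity 2.
Eigenvector v = (1,-1); generalized eigenvector w with (A-λI)w=v is (-2,3).
General solution: e^(5t)[K_1·v + K_2·(t·v + w)].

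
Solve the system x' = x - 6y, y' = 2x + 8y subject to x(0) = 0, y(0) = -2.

Coefficient matrix A = [[1, -6], [2, 8]].
Characteristic polynomial det(A - λI) = λ^2 - 9λ + 20 = 0.
Eigenvalues λ = 5, 4.
For λ=5: (A-λI) row 1 is [-4, -6], so an eigenvector is (3, -2).
For λ=4: (A-λI) row 1 is [-3, -6], so an eigenvector is (-2, 1).
General solution: K_1e^(5t)(3,-2) + K_2e^(4t)(-2,1).
Applying x(0)=0, y(0)=-2 gives K_1=4, K_2=6.

x(t) = 12e^(5t) - 12e^(4t), y(t) = -8e^(5t) + 6e^(4t)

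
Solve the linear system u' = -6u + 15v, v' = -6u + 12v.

Coefficient matrix A = [[-6, 15], [-6, 12]].
Characteristic polynomial det(A - λI) = λ^2 - 6λ + 18 = 0.
Eigenvalues λ = 3 ± 3i (complex conjugate pair).
For λ=3+3i: an eigenvector is (1,1) - i(2,1) = (1 - 2i, 1 - i).
A real fundamental pair from Re and Im of e^((3+3i)t)v: X_1 = e^(3t)(cos(3t)·(1,1) + sin(3t)·(2,1)), X_2 = e^(3t)(sin(3t)·(1,1) - cos(3t)·(2,1)).
General solution: c_1X_1 + c_2X_2.

u(t) = 2c_1e^(3t)sin(3t) + c_1e^(3t)cos(3t) + c_2e^(3t)sin(3t) - 2c_2e^(3t)cos(3t), v(t) = c_1e^(3t)sin(3t) + c_1e^(3t)cos(3t) + c_2e^(3t)sin(3t) - c_2e^(3t)cos(3t)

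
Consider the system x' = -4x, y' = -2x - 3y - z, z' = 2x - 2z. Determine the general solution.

x(t) = K_1e^(-4t), y(t) = K_1e^(-4t) + K_2e^(-2t) + K_3e^(-3t), z(t) = -K_1e^(-4t) - K_2e^(-2t)

Coefficient matrix A = [[-4, 0, 0], [-2, -3, -1], [2, 0, -2]].
det(A - λI) = 0 gives eigenvalues λ = -4, -2, -3.
For λ=-4: eigenvector (1,1,-1).
For λ=-2: eigenvector (0,1,-1).
For λ=-3: eigenvector (0,1,0).
General solution: K_1e^(-4t)(1,1,-1) + K_2e^(-2t)(0,1,-1) + K_3e^(-3t)(0,1,0).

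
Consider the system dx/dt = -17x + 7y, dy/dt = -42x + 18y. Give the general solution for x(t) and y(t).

x(t) = K_1e^(4t) - K_2e^(-3t), y(t) = 3K_1e^(4t) - 2K_2e^(-3t)

Coefficient matrix A = [[-17, 7], [-42, 18]].
Characteristic polynomial det(A - λI) = λ^2 - λ - 12 = 0.
Eigenvalues λ = 4, -3.
For λ=4: (A-λI) row 1 is [-21, 7], so an eigenvector is (1, 3).
For λ=-3: (A-λI) row 1 is [-14, 7], so an eigenvector is (-1, -2).
General solution: K_1e^(4t)(1,3) + K_2e^(-3t)(-1,-2).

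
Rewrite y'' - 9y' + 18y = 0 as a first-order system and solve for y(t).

Let x_1 = y, x_2 = y'. Then x_1' = x_2 and x_2' = -18x_1 + 9x_2.
A = [[0,1],[-18,9]]; det(A-λI) = λ^2 - 9λ + 18.
Eigenvalues λ = 6, 3 with eigenvectors (1,6), (1,3).

y(t) = C_1e^(6t) + C_2e^(3t)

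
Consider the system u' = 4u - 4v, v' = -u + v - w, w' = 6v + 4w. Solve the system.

u(t) = 2K_1e^(2t) - 4K_2e^(3t) - K_3e^(4t), v(t) = K_1e^(2t) - K_2e^(3t), w(t) = -3K_1e^(2t) + 6K_2e^(3t) + K_3e^(4t)

Coefficient matrix A = [[4, -4, 0], [-1, 1, -1], [0, 6, 4]].
det(A - λI) = 0 gives eigenvalues λ = 2, 3, 4.
For λ=2: eigenvector (2,1,-3).
For λ=3: eigenvector (-4,-1,6).
For λ=4: eigenvector (-1,0,1).
General solution: K_1e^(2t)(2,1,-3) + K_2e^(3t)(-4,-1,6) + K_3e^(4t)(-1,0,1).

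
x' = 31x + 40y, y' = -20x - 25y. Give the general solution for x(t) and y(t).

x(t) = C_1e^(3t)sin(4t) + 3C_1e^(3t)cos(4t) + 3C_2e^(3t)sin(4t) - C_2e^(3t)cos(4t), y(t) = -C_1e^(3t)sin(4t) - 2C_1e^(3t)cos(4t) - 2C_2e^(3t)sin(4t) + C_2e^(3t)cos(4t)

Coefficient matrix A = [[31, 40], [-20, -25]].
Characteristic polynomial det(A - λI) = λ^2 - 6λ + 25 = 0.
Eigenvalues λ = 3 ± 4i (complex conjugate pair).
For λ=3+4i: an eigenvector is (3,-2) - i(1,-1) = (3 - i, -2 + i).
A real fundamental pair from Re and Im of e^((3+4i)t)v: X_1 = e^(3t)(cos(4t)·(3,-2) + sin(4t)·(1,-1)), X_2 = e^(3t)(sin(4t)·(3,-2) - cos(4t)·(1,-1)).
General solution: C_1X_1 + C_2X_2.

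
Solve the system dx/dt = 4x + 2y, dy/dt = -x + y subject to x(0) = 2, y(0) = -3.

x(t) = -2e^(3t) + 4e^(2t), y(t) = e^(3t) - 4e^(2t)

Coefficient matrix A = [[4, 2], [-1, 1]].
Characteristic polynomial det(A - λI) = λ^2 - 5λ + 6 = 0.
Eigenvalues λ = 3, 2.
For λ=3: (A-λI) row 1 is [1, 2], so an eigenvector is (2, -1).
For λ=2: (A-λI) row 1 is [2, 2], so an eigenvector is (1, -1).
General solution: C_1e^(3t)(2,-1) + C_2e^(2t)(1,-1).
Applying x(0)=2, y(0)=-3 gives C_1=-1, C_2=4.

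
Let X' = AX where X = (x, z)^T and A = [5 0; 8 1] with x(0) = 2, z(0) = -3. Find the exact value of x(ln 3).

486

A = [[5,0],[8,1]]; eigenvalues λ = 1, 5.
Eigenvectors: (0,-1) for λ=1, (-1,-2) for λ=5.
From the initial condition, c_1 = 7, c_2 = -2.
x(ln 3) = (7)(3^1)(0) + (-2)(3^5)(-1) = 486.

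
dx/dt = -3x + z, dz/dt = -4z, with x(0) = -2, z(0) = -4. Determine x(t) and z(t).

x(t) = -6e^(-3t) + 4e^(-4t), z(t) = -4e^(-4t)

Coefficient matrix A = [[-3, 1], [0, -4]].
Characteristic polynomial det(A - λI) = λ^2 + 7λ + 12 = 0.
Eigenvalues λ = -4, -3.
For λ=-4: (A-λI) row 1 is [1, 1], so an eigenvector is (-1, 1).
For λ=-3: (A-λI) row 1 is [0, 1], so an eigenvector is (1, 0).
General solution: K_1e^(-4t)(-1,1) + K_2e^(-3t)(1,0).
Applying x(0)=-2, z(0)=-4 gives K_1=-4, K_2=-6.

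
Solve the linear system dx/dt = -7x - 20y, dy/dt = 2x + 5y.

Coefficient matrix A = [[-7, -20], [2, 5]].
Characteristic polynomial det(A - λI) = λ^2 + 2λ + 5 = 0.
Eigenvalues λ = -1 ± 2i (complex conjugate pair).
For λ=-1+2i: an eigenvector is (3,-1) - i(1,0) = (3 - i, -1).
A real fundamental pair from Re and Im of e^((-1+2i)t)v: X_1 = e^(-t)(cos(2t)·(3,-1) + sin(2t)·(1,0)), X_2 = e^(-t)(sin(2t)·(3,-1) - cos(2t)·(1,0)).
General solution: C_1X_1 + C_2X_2.

x(t) = C_1e^(-t)sin(2t) + 3C_1e^(-t)cos(2t) + 3C_2e^(-t)sin(2t) - C_2e^(-t)cos(2t), y(t) = -C_1e^(-t)cos(2t) - C_2e^(-t)sin(2t)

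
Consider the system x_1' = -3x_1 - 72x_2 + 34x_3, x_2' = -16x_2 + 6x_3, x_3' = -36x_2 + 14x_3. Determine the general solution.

Coefficient matrix A = [[-3, -72, 34], [0, -16, 6], [0, -36, 14]].
det(A - λI) = 0 gives eigenvalues λ = -3, 2, -4.
For λ=-3: eigenvector (1,0,0).
For λ=2: eigenvector (6,1,3).
For λ=-4: eigenvector (4,1,2).
General solution: c_1e^(-3t)(1,0,0) + c_2e^(2t)(6,1,3) + c_3e^(-4t)(4,1,2).

x_1(t) = c_1e^(-3t) + 6c_2e^(2t) + 4c_3e^(-4t), x_2(t) = c_2e^(2t) + c_3e^(-4t), x_3(t) = 3c_2e^(2t) + 2c_3e^(-4t)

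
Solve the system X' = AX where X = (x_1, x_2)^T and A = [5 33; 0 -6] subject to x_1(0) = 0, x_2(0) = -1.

Coefficient matrix A = [[5, 33], [0, -6]].
Characteristic polynomial det(A - λI) = λ^2 + λ - 30 = 0.
Eigenvalues λ = 5, -6.
For λ=5: (A-λI) row 1 is [0, 33], so an eigenvector is (1, 0).
For λ=-6: (A-λI) row 1 is [11, 33], so an eigenvector is (3, -1).
General solution: K_1e^(5t)(1,0) + K_2e^(-6t)(3,-1).
Applying x_1(0)=0, x_2(0)=-1 gives K_1=-3, K_2=1.

x_1(t) = -3e^(5t) + 3e^(-6t), x_2(t) = -e^(-6t)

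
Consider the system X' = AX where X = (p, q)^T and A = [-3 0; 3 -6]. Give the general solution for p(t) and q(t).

p(t) = C_1e^(-3t), q(t) = C_1e^(-3t) - C_2e^(-6t)

Coefficient matrix A = [[-3, 0], [3, -6]].
Characteristic polynomial det(A - λI) = λ^2 + 9λ + 18 = 0.
Eigenvalues λ = -3, -6.
For λ=-3: (A-λI) row 2 is [3, -3], so an eigenvector is (1, 1).
For λ=-6: (A-λI) row 1 is [3, 0], so an eigenvector is (0, -1).
General solution: C_1e^(-3t)(1,1) + C_2e^(-6t)(0,-1).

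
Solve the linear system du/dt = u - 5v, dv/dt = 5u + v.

Coefficient matrix A = [[1, -5], [5, 1]].
Characteristic polynomial det(A - λI) = λ^2 - 2λ + 26 = 0.
Eigenvalues λ = 1 ± 5i (complex conjugate pair).
For λ=1+5i: an eigenvector is (0,1) - i(-1,0) = (0 + i, 1).
A real fundamental pair from Re and Im of e^((1+5i)t)v: X_1 = e^(t)(cos(5t)·(0,1) + sin(5t)·(-1,0)), X_2 = e^(t)(sin(5t)·(0,1) - cos(5t)·(-1,0)).
General solution: c_1X_1 + c_2X_2.

u(t) = -c_1e^(t)sin(5t) + c_2e^(t)cos(5t), v(t) = c_1e^(t)cos(5t) + c_2e^(t)sin(5t)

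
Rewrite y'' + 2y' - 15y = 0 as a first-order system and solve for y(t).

Let x_1 = y, x_2 = y'. Then x_1' = x_2 and x_2' = 15x_1 - 2x_2.
A = [[0,1],[15,-2]]; det(A-λI) = λ^2 + 2λ - 15.
Eigenvalues λ = 3, -5 with eigenvectors (1,3), (1,-5).

y(t) = C_1e^(3t) + C_2e^(-5t)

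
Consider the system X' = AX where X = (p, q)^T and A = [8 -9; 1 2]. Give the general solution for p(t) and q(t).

p(t) = 3c_1e^(5t) + 3c_2te^(5t) - 2c_2e^(5t), q(t) = c_1e^(5t) + c_2te^(5t) - c_2e^(5t)

Coefficient matrix A = [[8, -9], [1, 2]].
Characteristic polynomial det(A - λI) = λ^2 - 10λ + 25 = 0.
Single eigenvalue λ = 5 with algebraic multiplicity 2.
Eigenvector v = (3,1); generalized eigenvector w with (A-λI)w=v is (-2,-1).
General solution: e^(5t)[c_1·v + c_2·(t·v + w)].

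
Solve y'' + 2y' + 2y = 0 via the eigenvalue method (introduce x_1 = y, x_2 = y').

y(t) = K_1e^(-t)cos(t) + K_2e^(-t)sin(t)

Let x_1 = y, x_2 = y'. Then x_1' = x_2 and x_2' = -2x_1 - 2x_2.
A = [[0,1],[-2,-2]]; det(A-λI) = λ^2 + 2λ + 2.
Eigenvalues λ = -1 ± i.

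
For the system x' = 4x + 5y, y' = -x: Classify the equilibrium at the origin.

A = [[4,5],[-1,0]]; det(A-λI) = λ^2 - 4λ + 5.
λ = 2 ± i: positive real part.

unstable spiral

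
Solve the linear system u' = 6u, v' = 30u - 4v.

Coefficient matrix A = [[6, 0], [30, -4]].
Characteristic polynomial det(A - λI) = λ^2 - 2λ - 24 = 0.
Eigenvalues λ = -4, 6.
For λ=-4: (A-λI) row 1 is [10, 0], so an eigenvector is (0, -1).
For λ=6: (A-λI) row 2 is [30, -10], so an eigenvector is (-1, -3).
General solution: c_1e^(-4t)(0,-1) + c_2e^(6t)(-1,-3).

u(t) = -c_2e^(6t), v(t) = -c_1e^(-4t) - 3c_2e^(6t)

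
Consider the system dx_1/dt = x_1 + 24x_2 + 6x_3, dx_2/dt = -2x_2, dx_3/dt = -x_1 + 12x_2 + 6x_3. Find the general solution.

Coefficient matrix A = [[1, 24, 6], [0, -2, 0], [-1, 12, 6]].
det(A - λI) = 0 gives eigenvalues λ = 3, -2, 4.
For λ=3: eigenvector (3,0,1).
For λ=-2: eigenvector (-4,1,-2).
For λ=4: eigenvector (2,0,1).
General solution: C_1e^(3t)(3,0,1) + C_2e^(-2t)(-4,1,-2) + C_3e^(4t)(2,0,1).

x_1(t) = 3C_1e^(3t) - 4C_2e^(-2t) + 2C_3e^(4t), x_2(t) = C_2e^(-2t), x_3(t) = C_1e^(3t) - 2C_2e^(-2t) + C_3e^(4t)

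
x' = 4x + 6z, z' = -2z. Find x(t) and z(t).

Coefficient matrix A = [[4, 6], [0, -2]].
Characteristic polynomial det(A - λI) = λ^2 - 2λ - 8 = 0.
Eigenvalues λ = 4, -2.
For λ=4: (A-λI) row 1 is [0, 6], so an eigenvector is (-1, 0).
For λ=-2: (A-λI) row 1 is [6, 6], so an eigenvector is (1, -1).
General solution: K_1e^(4t)(-1,0) + K_2e^(-2t)(1,-1).

x(t) = -K_1e^(4t) + K_2e^(-2t), z(t) = -K_2e^(-2t)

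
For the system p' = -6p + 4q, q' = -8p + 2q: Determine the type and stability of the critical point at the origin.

stable spiral

A = [[-6,4],[-8,2]]; det(A-λI) = λ^2 + 4λ + 20.
λ = -2 ± 4i: negative real part.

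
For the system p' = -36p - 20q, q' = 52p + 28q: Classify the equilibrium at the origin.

stable spiral

A = [[-36,-20],[52,28]]; det(A-λI) = λ^2 + 8λ + 32.
λ = -4 ± 4i: negative real part.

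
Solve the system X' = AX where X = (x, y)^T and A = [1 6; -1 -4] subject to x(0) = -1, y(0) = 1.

Coefficient matrix A = [[1, 6], [-1, -4]].
Characteristic polynomial det(A - λI) = λ^2 + 3λ + 2 = 0.
Eigenvalues λ = -1, -2.
For λ=-1: (A-λI) row 1 is [2, 6], so an eigenvector is (-3, 1).
For λ=-2: (A-λI) row 1 is [3, 6], so an eigenvector is (-2, 1).
General solution: C_1e^(-t)(-3,1) + C_2e^(-2t)(-2,1).
Applying x(0)=-1, y(0)=1 gives C_1=-1, C_2=2.

x(t) = 3e^(-t) - 4e^(-2t), y(t) = -e^(-t) + 2e^(-2t)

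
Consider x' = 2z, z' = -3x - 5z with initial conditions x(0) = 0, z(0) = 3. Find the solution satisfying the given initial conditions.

x(t) = 6e^(-2t) - 6e^(-3t), z(t) = -6e^(-2t) + 9e^(-3t)

Coefficient matrix A = [[0, 2], [-3, -5]].
Characteristic polynomial det(A - λI) = λ^2 + 5λ + 6 = 0.
Eigenvalues λ = -2, -3.
For λ=-2: (A-λI) row 1 is [2, 2], so an eigenvector is (-1, 1).
For λ=-3: (A-λI) row 1 is [3, 2], so an eigenvector is (2, -3).
General solution: c_1e^(-2t)(-1,1) + c_2e^(-3t)(2,-3).
Applying x(0)=0, z(0)=3 gives c_1=-6, c_2=-3.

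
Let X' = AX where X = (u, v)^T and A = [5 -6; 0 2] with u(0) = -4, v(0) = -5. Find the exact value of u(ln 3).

A = [[5,-6],[0,2]]; eigenvalues λ = 2, 5.
Eigenvectors: (-2,-1) for λ=2, (-1,0) for λ=5.
From the initial condition, c_1 = 5, c_2 = -6.
u(ln 3) = (5)(3^2)(-2) + (-6)(3^5)(-1) = 1368.

1368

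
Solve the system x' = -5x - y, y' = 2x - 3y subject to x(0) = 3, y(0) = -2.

Coefficient matrix A = [[-5, -1], [2, -3]].
Characteristic polynomial det(A - λI) = λ^2 + 8λ + 17 = 0.
Eigenvalues λ = -4 ± i (complex conjugate pair).
For λ=-4+i: an eigenvector is (0,-1) - i(1,-1) = (0 - i, -1 + i).
A real fundamental pair from Re and Im of e^((-4+i)t)v: X_1 = e^(-4t)(cos(t)·(0,-1) + sin(t)·(1,-1)), X_2 = e^(-4t)(sin(t)·(0,-1) - cos(t)·(1,-1)).
General solution: C_1X_1 + C_2X_2.
Applying x(0)=3, y(0)=-2 gives C_1=-1, C_2=-3.

x(t) = -e^(-4t)sin(t) + 3e^(-4t)cos(t), y(t) = 4e^(-4t)sin(t) - 2e^(-4t)cos(t)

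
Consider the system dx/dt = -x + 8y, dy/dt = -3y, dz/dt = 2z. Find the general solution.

Coefficient matrix A = [[-1, 8, 0], [0, -3, 0], [0, 0, 2]].
det(A - λI) = 0 gives eigenvalues λ = 2, -3, -1.
For λ=2: eigenvector (0,0,1).
For λ=-3: eigenvector (-4,1,0).
For λ=-1: eigenvector (1,0,0).
General solution: C_1e^(2t)(0,0,1) + C_2e^(-3t)(-4,1,0) + C_3e^(-t)(1,0,0).

x(t) = -4C_2e^(-3t) + C_3e^(-t), y(t) = C_2e^(-3t), z(t) = C_1e^(2t)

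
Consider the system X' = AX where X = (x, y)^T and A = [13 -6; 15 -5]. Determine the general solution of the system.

Coefficient matrix A = [[13, -6], [15, -5]].
Characteristic polynomial det(A - λI) = λ^2 - 8λ + 25 = 0.
Eigenvalues λ = 4 ± 3i (complex conjugate pair).
For λ=4+3i: an eigenvector is (-1,-1) - i(-1,-2) = (-1 + i, -1 + 2i).
A real fundamental pair from Re and Im of e^((4+3i)t)v: X_1 = e^(4t)(cos(3t)·(-1,-1) + sin(3t)·(-1,-2)), X_2 = e^(4t)(sin(3t)·(-1,-1) - cos(3t)·(-1,-2)).
General solution: C_1X_1 + C_2X_2.

x(t) = -C_1e^(4t)sin(3t) - C_1e^(4t)cos(3t) - C_2e^(4t)sin(3t) + C_2e^(4t)cos(3t), y(t) = -2C_1e^(4t)sin(3t) - C_1e^(4t)cos(3t) - C_2e^(4t)sin(3t) + 2C_2e^(4t)cos(3t)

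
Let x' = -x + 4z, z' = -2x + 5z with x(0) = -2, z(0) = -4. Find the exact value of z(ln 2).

-44

A = [[-1,4],[-2,5]]; eigenvalues λ = 1, 3.
Eigenvectors: (2,1) for λ=1, (1,1) for λ=3.
From the initial condition, c_1 = 2, c_2 = -6.
z(ln 2) = (2)(2^1)(1) + (-6)(2^3)(1) = -44.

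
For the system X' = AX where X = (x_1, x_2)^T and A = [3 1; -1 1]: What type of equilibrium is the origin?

unstable improper node

A = [[3,1],[-1,1]]; det(A-λI) = λ^2 - 4λ + 4.
repeated λ = 2 with a single eigenvector.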